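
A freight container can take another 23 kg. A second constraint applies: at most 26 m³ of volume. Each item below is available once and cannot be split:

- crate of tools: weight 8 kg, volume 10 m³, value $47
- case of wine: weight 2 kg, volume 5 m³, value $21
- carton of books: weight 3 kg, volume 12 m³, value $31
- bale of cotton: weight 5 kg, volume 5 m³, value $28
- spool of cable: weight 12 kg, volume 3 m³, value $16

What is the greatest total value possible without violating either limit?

Feasible sets respecting both limits:
- crate of tools+case of wine+bale of cotton: weight 15, volume 20, value 96
- case of wine+carton of books+bale of cotton+spool of cable: weight 22, volume 25, value 96
- crate of tools+carton of books+spool of cable: weight 23, volume 25, value 94
Best: $96.

$96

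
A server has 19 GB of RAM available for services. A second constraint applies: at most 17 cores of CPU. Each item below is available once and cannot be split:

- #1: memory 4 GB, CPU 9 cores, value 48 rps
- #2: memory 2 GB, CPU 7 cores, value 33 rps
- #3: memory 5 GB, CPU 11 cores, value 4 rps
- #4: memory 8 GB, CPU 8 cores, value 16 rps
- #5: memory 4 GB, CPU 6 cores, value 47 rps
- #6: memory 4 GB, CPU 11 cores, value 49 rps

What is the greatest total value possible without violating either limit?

Feasible sets respecting both limits:
- #5+#6: memory 8, CPU 17, value 96
- #1+#5: memory 8, CPU 15, value 95
- #1+#2: memory 6, CPU 16, value 81
Best: 96 rps.

96 rps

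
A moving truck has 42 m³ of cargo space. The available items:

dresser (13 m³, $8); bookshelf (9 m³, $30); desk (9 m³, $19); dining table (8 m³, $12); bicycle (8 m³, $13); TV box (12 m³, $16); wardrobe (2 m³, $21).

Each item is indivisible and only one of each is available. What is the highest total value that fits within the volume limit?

Check high-value combinations within 42 m³:
- bookshelf+desk+bicycle+TV box+wardrobe: volume 9+9+8+12+2=40, value 30+19+13+16+21=99
- bookshelf+desk+dining table+TV box+wardrobe: volume 9+9+8+12+2=40, value 30+19+12+16+21=98
- bookshelf+desk+dining table+bicycle+wardrobe: volume 9+9+8+8+2=36, value 30+19+12+13+21=95
- bookshelf+dining table+bicycle+TV box+wardrobe: volume 9+8+8+12+2=39, value 30+12+13+16+21=92
- dresser+bookshelf+desk+bicycle+wardrobe: volume 13+9+9+8+2=41, value 8+30+19+13+21=91
Best: $99.

$99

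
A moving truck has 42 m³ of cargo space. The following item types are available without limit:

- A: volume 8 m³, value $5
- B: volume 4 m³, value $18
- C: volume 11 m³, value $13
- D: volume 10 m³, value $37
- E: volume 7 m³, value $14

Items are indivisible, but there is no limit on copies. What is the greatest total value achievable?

$181

Best value-per-unit is B at 18/4; filling with it alone gives 10×18 = 180.
Optimal mix: 8×B + 1×D → volume 42, value 181.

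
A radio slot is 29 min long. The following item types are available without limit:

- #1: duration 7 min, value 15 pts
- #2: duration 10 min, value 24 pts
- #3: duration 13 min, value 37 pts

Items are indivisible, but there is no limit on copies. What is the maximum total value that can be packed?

Best value-per-unit is #3 at 37/13, and filling with it alone uses duration 2×13=26. No mix of the others beats 2×37 = 74.

74 pts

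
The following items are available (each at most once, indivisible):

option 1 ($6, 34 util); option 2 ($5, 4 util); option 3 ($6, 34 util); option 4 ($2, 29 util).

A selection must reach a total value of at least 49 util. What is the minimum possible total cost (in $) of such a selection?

Subsets with value ≥ 49, sorted by total cost:
- option 1+option 4: cost 8, value 63
- option 3+option 4: cost 8, value 63
Minimum cost: 8 $.

8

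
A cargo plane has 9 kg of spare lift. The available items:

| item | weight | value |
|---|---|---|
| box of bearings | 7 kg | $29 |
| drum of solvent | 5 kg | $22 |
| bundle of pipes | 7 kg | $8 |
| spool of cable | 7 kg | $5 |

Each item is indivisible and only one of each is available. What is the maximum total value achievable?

$29

Check high-value combinations within 9 kg:
- box of bearings: weight 7, value 29
- drum of solvent: weight 5, value 22
- bundle of pipes: weight 7, value 8
Best: $29.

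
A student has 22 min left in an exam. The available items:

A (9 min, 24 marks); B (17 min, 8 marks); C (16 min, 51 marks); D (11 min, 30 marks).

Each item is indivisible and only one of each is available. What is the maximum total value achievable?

54 marks

This is a 0/1 knapsack; check combinations near the capacity.
- A+D: time 9+11=20, value 24+30=54
- C: time 16, value 51
- D: time 11, value 30
- A: time 9, value 24
- B: time 17, value 8
Best: 54 marks.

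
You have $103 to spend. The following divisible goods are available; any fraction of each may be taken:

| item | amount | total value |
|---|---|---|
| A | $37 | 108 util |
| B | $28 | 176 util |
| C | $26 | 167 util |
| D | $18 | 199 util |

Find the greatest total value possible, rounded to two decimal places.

Take in order of value per unit:
- D (199/18 per unit): all 18 → value 199, running total 199.00
- C (167/26 per unit): all 26 → value 167, running total 366.00
- B (176/28 per unit): all 28 → value 176, running total 542.00
- A (108/37 per unit): 31 of 37 → value 31×108/37 = 90.4865, running total 632.49
Total 632.49.

632.49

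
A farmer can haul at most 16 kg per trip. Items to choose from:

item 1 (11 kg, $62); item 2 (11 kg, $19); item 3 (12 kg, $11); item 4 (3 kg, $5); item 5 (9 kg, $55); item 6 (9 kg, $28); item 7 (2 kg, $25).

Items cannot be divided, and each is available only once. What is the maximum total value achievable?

$92

This is a 0/1 knapsack; check combinations near the capacity.
- item 1+item 4+item 7: weight 11+3+2=16, value 62+5+25=92
- item 1+item 7: weight 11+2=13, value 62+25=87
- item 4+item 5+item 7: weight 3+9+2=14, value 5+55+25=85
Best: $92.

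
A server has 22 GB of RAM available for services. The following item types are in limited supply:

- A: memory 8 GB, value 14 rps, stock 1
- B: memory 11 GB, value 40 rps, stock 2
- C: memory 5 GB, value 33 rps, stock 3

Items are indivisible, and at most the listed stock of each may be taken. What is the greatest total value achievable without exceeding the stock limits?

106 rps

Top feasible selections:
- 1×B + 2×C: memory 21, value 106
- 3×C: memory 15, value 99
- 1×A + 2×C: memory 18, value 80
Best: 106 rps.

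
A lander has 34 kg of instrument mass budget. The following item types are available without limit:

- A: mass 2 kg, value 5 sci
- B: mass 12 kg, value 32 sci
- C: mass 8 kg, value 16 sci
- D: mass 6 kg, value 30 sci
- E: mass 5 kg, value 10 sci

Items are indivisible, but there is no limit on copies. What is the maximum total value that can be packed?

Best value-per-unit is D at 30/6; filling with it alone gives 5×30 = 150.
Optimal mix: 2×A + 5×D → mass 34, value 160.

160 sci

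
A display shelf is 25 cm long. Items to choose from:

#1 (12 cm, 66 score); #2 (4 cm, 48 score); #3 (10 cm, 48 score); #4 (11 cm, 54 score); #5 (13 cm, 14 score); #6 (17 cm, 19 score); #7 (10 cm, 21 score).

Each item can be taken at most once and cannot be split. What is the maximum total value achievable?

150 score

This is a 0/1 knapsack; check combinations near the capacity.
- #2+#3+#4: length 4+10+11=25, value 48+48+54=150
- #2+#4+#7: length 4+11+10=25, value 48+54+21=123
- #1+#4: length 12+11=23, value 66+54=120
Best: 150 score.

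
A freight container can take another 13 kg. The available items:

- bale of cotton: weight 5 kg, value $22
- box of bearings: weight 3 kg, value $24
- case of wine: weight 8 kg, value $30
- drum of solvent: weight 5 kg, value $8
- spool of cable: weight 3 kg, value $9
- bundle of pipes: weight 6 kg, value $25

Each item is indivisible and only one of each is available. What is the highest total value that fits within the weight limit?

This is a 0/1 knapsack; check combinations near the capacity.
- box of bearings+spool of cable+bundle of pipes: weight 3+3+6=12, value 24+9+25=58
- bale of cotton+box of bearings+spool of cable: weight 5+3+3=11, value 22+24+9=55
- box of bearings+case of wine: weight 3+8=11, value 24+30=54
- bale of cotton+box of bearings+drum of solvent: weight 5+3+5=13, value 22+24+8=54
Best: $58.

$58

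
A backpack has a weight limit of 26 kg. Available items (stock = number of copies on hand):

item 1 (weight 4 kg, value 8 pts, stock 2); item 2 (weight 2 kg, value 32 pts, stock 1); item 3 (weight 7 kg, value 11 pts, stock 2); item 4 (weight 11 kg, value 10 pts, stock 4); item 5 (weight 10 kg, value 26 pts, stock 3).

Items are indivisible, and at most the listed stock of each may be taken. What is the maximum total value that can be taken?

Best selections within weight 26 and stock limits:
- 1×item 1 + 1×item 2 + 2×item 5: weight 26, value 92
- 1×item 2 + 2×item 5: weight 22, value 84
Best: 92 pts.

92 pts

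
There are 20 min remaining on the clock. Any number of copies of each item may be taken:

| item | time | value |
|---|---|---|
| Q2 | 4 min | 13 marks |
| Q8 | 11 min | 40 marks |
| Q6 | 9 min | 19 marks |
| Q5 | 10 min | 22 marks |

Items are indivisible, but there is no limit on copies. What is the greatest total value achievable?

66 marks

Best value-per-unit is Q8 at 40/11; filling with it alone gives 1×40 = 40.
Optimal mix: 2×Q2 + 1×Q8 → time 19, value 66.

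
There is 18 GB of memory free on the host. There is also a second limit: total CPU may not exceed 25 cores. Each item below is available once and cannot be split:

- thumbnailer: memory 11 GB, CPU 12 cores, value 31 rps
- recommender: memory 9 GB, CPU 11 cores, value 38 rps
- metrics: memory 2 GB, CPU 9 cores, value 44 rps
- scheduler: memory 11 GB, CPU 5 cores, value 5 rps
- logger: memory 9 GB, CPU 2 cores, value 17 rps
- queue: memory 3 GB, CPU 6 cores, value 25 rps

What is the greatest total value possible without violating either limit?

86 rps

Feasible sets respecting both limits:
- metrics+logger+queue: memory 14, CPU 17, value 86
- recommender+metrics: memory 11, CPU 20, value 82
- thumbnailer+metrics: memory 13, CPU 21, value 75
- metrics+scheduler+queue: memory 16, CPU 20, value 74
Best: 86 rps.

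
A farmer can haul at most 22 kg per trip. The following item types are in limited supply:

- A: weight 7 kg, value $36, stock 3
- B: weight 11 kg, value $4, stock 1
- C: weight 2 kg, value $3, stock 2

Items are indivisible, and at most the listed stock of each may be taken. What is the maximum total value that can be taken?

$108

Top feasible selections:
- 3×A: weight 21, value 108
- 2×A + 2×C: weight 18, value 78
Best: $108.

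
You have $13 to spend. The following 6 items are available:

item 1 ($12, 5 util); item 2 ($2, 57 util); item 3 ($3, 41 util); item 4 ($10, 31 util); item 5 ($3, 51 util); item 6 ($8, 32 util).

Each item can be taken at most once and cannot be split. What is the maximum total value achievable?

149 util

Check high-value combinations within $13:
- item 2+item 3+item 5: cost 2+3+3=8, value 57+41+51=149
- item 2+item 5+item 6: cost 2+3+8=13, value 57+51+32=140
- item 2+item 3+item 6: cost 2+3+8=13, value 57+41+32=130
Best: 149 util.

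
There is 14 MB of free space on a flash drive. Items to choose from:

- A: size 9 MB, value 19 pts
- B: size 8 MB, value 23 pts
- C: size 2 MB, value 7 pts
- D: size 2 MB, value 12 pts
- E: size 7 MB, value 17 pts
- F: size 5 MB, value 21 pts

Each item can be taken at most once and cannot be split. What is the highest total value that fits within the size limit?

50 pts

Check high-value combinations within 14 MB:
- D+E+F: size 2+7+5=14, value 12+17+21=50
- C+E+F: size 2+7+5=14, value 7+17+21=45
- B+F: size 8+5=13, value 23+21=44
- B+C+D: size 8+2+2=12, value 23+7+12=42
Best: 50 pts.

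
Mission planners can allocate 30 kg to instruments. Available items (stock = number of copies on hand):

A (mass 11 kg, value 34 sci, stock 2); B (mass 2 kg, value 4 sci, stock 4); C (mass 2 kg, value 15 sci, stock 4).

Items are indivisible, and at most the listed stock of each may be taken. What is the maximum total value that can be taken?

128 sci

Top feasible selections:
- 2×A + 4×C: mass 30, value 128
- 2×A + 1×B + 3×C: mass 30, value 117
- 2×A + 3×C: mass 28, value 113
Best: 128 sci.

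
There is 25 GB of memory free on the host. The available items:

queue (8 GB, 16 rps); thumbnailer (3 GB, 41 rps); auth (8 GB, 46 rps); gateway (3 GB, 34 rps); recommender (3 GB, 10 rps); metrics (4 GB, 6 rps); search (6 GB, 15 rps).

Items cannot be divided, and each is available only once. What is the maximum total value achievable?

Check high-value combinations within 25 GB:
- queue+thumbnailer+auth+gateway+recommender: memory 8+3+8+3+3=25, value 16+41+46+34+10=147
- thumbnailer+auth+gateway+recommender+search: memory 3+8+3+3+6=23, value 41+46+34+10+15=146
- thumbnailer+auth+gateway+metrics+search: memory 3+8+3+4+6=24, value 41+46+34+6+15=142
- thumbnailer+auth+gateway+recommender+metrics: memory 3+8+3+3+4=21, value 41+46+34+10+6=137
Best: 147 rps.

147 rps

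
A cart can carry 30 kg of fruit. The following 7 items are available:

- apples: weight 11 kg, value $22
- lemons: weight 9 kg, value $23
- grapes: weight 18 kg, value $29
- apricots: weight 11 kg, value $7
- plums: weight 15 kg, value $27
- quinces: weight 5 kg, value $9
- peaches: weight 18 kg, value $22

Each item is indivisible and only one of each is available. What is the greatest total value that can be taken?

$59

This is a 0/1 knapsack; check combinations near the capacity.
- lemons+plums+quinces: weight 9+15+5=29, value 23+27+9=59
- apples+lemons+quinces: weight 11+9+5=25, value 22+23+9=54
- lemons+grapes: weight 9+18=27, value 23+29=52
- apples+grapes: weight 11+18=29, value 22+29=51
- lemons+plums: weight 9+15=24, value 23+27=50
Best: $59.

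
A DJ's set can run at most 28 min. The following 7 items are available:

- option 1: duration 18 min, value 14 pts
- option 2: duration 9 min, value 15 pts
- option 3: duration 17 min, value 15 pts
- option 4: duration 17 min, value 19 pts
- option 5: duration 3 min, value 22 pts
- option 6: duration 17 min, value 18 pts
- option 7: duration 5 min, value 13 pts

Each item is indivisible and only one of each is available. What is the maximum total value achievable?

Check high-value combinations within 28 min:
- option 4+option 5+option 7: duration 17+3+5=25, value 19+22+13=54
- option 5+option 6+option 7: duration 3+17+5=25, value 22+18+13=53
- option 2+option 5+option 7: duration 9+3+5=17, value 15+22+13=50
- option 3+option 5+option 7: duration 17+3+5=25, value 15+22+13=50
Best: 54 pts.

54 pts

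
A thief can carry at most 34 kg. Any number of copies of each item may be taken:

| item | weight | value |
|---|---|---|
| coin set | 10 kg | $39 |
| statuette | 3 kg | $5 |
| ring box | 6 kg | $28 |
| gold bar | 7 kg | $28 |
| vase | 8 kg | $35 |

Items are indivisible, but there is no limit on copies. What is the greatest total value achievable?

$154

Best value-per-unit is ring box at 28/6; filling with it alone gives 5×28 = 140.
Optimal mix: 3×ring box + 2×vase → weight 34, value 154.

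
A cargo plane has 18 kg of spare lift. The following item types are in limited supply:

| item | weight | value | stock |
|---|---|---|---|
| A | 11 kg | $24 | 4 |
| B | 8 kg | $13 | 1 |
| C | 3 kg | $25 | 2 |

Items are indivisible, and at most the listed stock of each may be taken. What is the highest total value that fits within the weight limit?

$74

Best selections within weight 18 and stock limits:
- 1×A + 2×C: weight 17, value 74
- 1×B + 2×C: weight 14, value 63
- 2×C: weight 6, value 50
- 1×A + 1×C: weight 14, value 49
Best: $74.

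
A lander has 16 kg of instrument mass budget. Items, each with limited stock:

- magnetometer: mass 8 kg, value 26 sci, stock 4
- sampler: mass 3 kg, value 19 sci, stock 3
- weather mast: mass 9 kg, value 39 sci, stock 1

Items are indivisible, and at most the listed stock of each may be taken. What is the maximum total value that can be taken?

Top feasible selections:
- 2×sampler + 1×weather mast: mass 15, value 77
- 1×magnetometer + 2×sampler: mass 14, value 64
- 1×sampler + 1×weather mast: mass 12, value 58
- 3×sampler: mass 9, value 57
Best: 77 sci.

77 sci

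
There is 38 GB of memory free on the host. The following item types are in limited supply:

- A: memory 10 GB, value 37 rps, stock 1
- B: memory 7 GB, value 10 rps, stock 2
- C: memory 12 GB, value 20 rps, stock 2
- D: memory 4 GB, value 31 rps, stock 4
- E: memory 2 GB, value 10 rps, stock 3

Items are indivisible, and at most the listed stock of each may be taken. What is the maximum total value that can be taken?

Top feasible selections:
- 1×A + 4×D + 3×E: memory 32, value 191
- 1×A + 1×B + 4×D + 2×E: memory 37, value 191
Best: 191 rps.

191 rps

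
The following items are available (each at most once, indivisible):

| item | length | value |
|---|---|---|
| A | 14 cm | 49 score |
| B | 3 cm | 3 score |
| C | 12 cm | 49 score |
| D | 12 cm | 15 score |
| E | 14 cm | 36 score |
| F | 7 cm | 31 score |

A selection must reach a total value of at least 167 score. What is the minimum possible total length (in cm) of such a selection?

50

Subsets with value ≥ 167, sorted by total length:
- A+B+C+E+F: length 50, value 168
- A+C+D+E+F: length 59, value 180
Minimum length: 50 cm.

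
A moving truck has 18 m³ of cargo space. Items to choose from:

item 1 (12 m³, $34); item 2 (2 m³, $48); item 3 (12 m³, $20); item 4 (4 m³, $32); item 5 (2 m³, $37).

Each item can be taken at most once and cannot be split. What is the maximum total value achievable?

This is a 0/1 knapsack; check combinations near the capacity.
- item 1+item 2+item 5: volume 12+2+2=16, value 34+48+37=119
- item 2+item 4+item 5: volume 2+4+2=8, value 48+32+37=117
- item 1+item 2+item 4: volume 12+2+4=18, value 34+48+32=114
Best: $119.

$119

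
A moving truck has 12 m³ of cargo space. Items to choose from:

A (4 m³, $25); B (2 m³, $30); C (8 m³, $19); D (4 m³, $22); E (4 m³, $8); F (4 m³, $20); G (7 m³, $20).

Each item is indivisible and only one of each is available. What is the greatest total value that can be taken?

Check high-value combinations within 12 m³:
- A+B+D: volume 4+2+4=10, value 25+30+22=77
- A+B+F: volume 4+2+4=10, value 25+30+20=75
- B+D+F: volume 2+4+4=10, value 30+22+20=72
Best: $77.

$77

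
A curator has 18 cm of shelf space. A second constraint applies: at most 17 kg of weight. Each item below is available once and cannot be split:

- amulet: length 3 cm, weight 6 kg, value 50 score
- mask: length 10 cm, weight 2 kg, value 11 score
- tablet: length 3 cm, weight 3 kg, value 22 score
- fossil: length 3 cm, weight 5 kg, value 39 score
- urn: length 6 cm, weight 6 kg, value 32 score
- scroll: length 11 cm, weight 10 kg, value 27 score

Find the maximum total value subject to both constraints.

Feasible sets respecting both limits:
- amulet+fossil+urn: length 12, weight 17, value 121
- amulet+tablet+fossil: length 9, weight 14, value 111
- amulet+tablet+urn: length 12, weight 15, value 104
Best: 121 score.

121 score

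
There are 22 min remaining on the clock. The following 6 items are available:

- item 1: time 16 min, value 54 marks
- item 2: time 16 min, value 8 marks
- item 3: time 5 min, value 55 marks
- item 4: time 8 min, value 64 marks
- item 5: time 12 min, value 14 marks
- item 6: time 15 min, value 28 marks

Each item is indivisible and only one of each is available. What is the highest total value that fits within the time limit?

Check high-value combinations within 22 min:
- item 3+item 4: time 5+8=13, value 55+64=119
- item 1+item 3: time 16+5=21, value 54+55=109
- item 3+item 6: time 5+15=20, value 55+28=83
- item 4+item 5: time 8+12=20, value 64+14=78
- item 3+item 5: time 5+12=17, value 55+14=69
Best: 119 marks.

119 marks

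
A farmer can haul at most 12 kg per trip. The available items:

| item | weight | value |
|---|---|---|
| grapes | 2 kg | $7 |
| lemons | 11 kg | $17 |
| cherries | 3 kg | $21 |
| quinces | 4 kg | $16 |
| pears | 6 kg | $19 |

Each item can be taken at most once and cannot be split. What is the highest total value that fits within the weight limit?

This is a 0/1 knapsack; check combinations near the capacity.
- grapes+cherries+pears: weight 2+3+6=11, value 7+21+19=47
- grapes+cherries+quinces: weight 2+3+4=9, value 7+21+16=44
- grapes+quinces+pears: weight 2+4+6=12, value 7+16+19=42
Best: $47.

$47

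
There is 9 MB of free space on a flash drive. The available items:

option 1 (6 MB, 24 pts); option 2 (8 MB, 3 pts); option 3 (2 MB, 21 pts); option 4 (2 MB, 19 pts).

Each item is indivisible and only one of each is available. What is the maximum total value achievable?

Check high-value combinations within 9 MB:
- option 1+option 3: size 6+2=8, value 24+21=45
- option 1+option 4: size 6+2=8, value 24+19=43
- option 3+option 4: size 2+2=4, value 21+19=40
- option 1: size 6, value 24
- option 3: size 2, value 21
Best: 45 pts.

45 pts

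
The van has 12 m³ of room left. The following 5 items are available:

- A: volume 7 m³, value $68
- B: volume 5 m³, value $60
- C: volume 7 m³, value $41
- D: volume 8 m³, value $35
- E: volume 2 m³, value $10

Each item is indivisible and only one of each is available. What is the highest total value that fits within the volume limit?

$128

This is a 0/1 knapsack; check combinations near the capacity.
- A+B: volume 7+5=12, value 68+60=128
- B+C: volume 5+7=12, value 60+41=101
- A+E: volume 7+2=9, value 68+10=78
- B+E: volume 5+2=7, value 60+10=70
Best: $128.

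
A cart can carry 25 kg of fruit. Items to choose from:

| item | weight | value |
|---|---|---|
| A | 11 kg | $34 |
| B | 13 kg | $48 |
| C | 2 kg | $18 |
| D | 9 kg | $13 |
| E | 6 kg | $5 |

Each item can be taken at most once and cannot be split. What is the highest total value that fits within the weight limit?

Check high-value combinations within 25 kg:
- A+B: weight 11+13=24, value 34+48=82
- B+C+D: weight 13+2+9=24, value 48+18+13=79
- B+C+E: weight 13+2+6=21, value 48+18+5=71
- B+C: weight 13+2=15, value 48+18=66
Best: $82.

$82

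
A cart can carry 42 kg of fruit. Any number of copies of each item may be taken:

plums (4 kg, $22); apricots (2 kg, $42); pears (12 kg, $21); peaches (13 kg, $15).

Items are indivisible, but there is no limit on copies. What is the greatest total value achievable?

$882

Best value-per-unit is apricots at 42/2, and filling with it alone uses weight 21×2=42. No mix of the others beats 21×42 = 882.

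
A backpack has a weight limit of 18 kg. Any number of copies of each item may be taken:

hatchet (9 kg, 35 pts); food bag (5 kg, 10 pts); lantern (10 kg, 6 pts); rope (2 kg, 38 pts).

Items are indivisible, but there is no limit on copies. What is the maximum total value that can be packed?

342 pts

Best value-per-unit is rope at 38/2, and filling with it alone uses weight 9×2=18. No mix of the others beats 9×38 = 342.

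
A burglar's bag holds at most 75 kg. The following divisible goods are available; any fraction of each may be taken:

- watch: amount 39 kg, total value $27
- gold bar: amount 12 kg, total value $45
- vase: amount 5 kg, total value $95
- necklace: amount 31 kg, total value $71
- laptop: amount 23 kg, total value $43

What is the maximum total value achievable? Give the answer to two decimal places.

Take in order of value per unit:
- vase (95/5 per unit): all 5 → value 95, running total 95.00
- gold bar (45/12 per unit): all 12 → value 45, running total 140.00
- necklace (71/31 per unit): all 31 → value 71, running total 211.00
- laptop (43/23 per unit): all 23 → value 43, running total 254.00
- watch (27/39 per unit): 4 of 39 → value 4×27/39 = 2.7692, running total 256.77
Total 256.77.

256.77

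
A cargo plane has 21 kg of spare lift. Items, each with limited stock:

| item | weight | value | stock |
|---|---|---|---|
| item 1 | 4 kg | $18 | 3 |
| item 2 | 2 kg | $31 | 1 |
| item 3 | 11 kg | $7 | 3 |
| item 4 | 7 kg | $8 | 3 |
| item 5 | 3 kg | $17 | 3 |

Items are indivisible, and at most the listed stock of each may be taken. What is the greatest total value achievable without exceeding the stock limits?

Top feasible selections:
- 3×item 1 + 1×item 2 + 2×item 5: weight 20, value 119
- 2×item 1 + 1×item 2 + 3×item 5: weight 19, value 118
- 3×item 1 + 3×item 5: weight 21, value 105
Best: $119.

$119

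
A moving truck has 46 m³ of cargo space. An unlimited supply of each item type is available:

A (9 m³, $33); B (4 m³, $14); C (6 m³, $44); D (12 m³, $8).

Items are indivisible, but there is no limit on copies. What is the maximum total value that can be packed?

Best value-per-unit is C at 44/6; filling with it alone gives 7×44 = 308.
Optimal mix: 1×B + 7×C → volume 46, value 322.

$322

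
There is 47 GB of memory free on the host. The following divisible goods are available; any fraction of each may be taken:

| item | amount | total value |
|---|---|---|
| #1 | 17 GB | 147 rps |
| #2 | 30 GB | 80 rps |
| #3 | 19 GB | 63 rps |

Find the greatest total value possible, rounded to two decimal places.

239.33

Take in order of value per unit:
- #1 (147/17 per unit): all 17 → value 147, running total 147.00
- #3 (63/19 per unit): all 19 → value 63, running total 210.00
- #2 (80/30 per unit): 11 of 30 → value 11×80/30 = 29.3333, running total 239.33
Total 239.33.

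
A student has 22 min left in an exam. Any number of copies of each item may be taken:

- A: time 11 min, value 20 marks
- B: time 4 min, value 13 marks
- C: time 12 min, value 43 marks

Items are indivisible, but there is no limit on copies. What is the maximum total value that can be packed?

69 marks

Best value-per-unit is C at 43/12; filling with it alone gives 1×43 = 43.
Optimal mix: 2×B + 1×C → time 20, value 69.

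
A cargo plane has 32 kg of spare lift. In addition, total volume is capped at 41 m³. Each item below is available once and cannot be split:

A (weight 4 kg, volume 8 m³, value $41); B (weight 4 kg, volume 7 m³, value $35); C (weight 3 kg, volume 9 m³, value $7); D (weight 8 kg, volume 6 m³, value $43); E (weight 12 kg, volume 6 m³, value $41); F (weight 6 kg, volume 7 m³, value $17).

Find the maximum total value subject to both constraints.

Feasible sets respecting both limits:
- A+B+C+D+E: weight 31, volume 36, value 167
- A+B+D+E: weight 28, volume 27, value 160
- A+B+C+D+F: weight 25, volume 37, value 143
Best: $167.

$167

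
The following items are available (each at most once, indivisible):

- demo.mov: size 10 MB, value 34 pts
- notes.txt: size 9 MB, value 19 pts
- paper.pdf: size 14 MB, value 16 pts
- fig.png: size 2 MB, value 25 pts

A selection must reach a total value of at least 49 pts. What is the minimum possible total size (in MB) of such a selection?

Subsets with value ≥ 49, sorted by total size:
- demo.mov+fig.png: size 12, value 59
- demo.mov+notes.txt: size 19, value 53
Minimum size: 12 MB.

12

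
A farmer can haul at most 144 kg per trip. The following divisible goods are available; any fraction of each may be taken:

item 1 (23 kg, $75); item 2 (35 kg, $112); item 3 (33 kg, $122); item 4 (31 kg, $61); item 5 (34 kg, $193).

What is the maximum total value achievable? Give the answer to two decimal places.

Take in order of value per unit:
- item 5 (193/34 per unit): all 34 → value 193, running total 193.00
- item 3 (122/33 per unit): all 33 → value 122, running total 315.00
- item 1 (75/23 per unit): all 23 → value 75, running total 390.00
- item 2 (112/35 per unit): all 35 → value 112, running total 502.00
- item 4 (61/31 per unit): 19 of 31 → value 19×61/31 = 37.3871, running total 539.39
Total 539.39.

539.39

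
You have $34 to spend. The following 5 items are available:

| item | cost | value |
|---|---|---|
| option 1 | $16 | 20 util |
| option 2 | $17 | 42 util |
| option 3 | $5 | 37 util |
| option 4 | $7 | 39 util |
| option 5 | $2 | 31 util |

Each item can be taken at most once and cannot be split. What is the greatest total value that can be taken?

149 util

Check high-value combinations within $34:
- option 2+option 3+option 4+option 5: cost 17+5+7+2=31, value 42+37+39+31=149
- option 1+option 3+option 4+option 5: cost 16+5+7+2=30, value 20+37+39+31=127
- option 2+option 3+option 4: cost 17+5+7=29, value 42+37+39=118
- option 2+option 4+option 5: cost 17+7+2=26, value 42+39+31=112
- option 2+option 3+option 5: cost 17+5+2=24, value 42+37+31=110
Best: 149 util.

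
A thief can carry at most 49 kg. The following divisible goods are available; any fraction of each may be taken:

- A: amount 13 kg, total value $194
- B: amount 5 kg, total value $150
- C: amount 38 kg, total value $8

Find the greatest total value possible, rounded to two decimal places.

Take in order of value per unit:
- B (150/5 per unit): all 5 → value 150, running total 150.00
- A (194/13 per unit): all 13 → value 194, running total 344.00
- C (8/38 per unit): 31 of 38 → value 31×8/38 = 6.5263, running total 350.53
Total 350.53.

350.53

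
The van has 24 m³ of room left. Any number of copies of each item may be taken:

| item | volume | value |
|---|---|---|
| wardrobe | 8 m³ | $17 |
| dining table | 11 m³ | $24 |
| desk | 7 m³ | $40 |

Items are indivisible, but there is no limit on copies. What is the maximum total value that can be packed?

$120

Best value-per-unit is desk at 40/7, and filling with it alone uses volume 3×7=21. No mix of the others beats 3×40 = 120.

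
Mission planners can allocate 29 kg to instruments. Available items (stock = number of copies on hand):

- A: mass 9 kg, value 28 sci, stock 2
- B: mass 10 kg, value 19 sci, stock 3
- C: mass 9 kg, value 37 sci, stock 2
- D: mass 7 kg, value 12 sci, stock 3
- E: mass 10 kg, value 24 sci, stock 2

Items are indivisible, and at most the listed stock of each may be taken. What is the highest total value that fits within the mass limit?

Best selections within mass 29 and stock limits:
- 1×A + 2×C: mass 27, value 102
- 2×C + 1×E: mass 28, value 98
- 2×A + 1×C: mass 27, value 93
- 1×B + 2×C: mass 28, value 93
Best: 102 sci.

102 sci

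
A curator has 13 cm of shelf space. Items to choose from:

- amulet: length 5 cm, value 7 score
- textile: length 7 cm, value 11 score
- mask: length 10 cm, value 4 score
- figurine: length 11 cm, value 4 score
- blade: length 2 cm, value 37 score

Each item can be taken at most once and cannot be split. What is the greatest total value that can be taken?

48 score

Check high-value combinations within 13 cm:
- textile+blade: length 7+2=9, value 11+37=48
- amulet+blade: length 5+2=7, value 7+37=44
- mask+blade: length 10+2=12, value 4+37=41
- figurine+blade: length 11+2=13, value 4+37=41
- blade: length 2, value 37
Best: 48 score.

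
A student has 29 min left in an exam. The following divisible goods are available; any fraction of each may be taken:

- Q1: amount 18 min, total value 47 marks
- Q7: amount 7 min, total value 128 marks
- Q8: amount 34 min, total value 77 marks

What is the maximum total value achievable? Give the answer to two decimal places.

Take in order of value per unit:
- Q7 (128/7 per unit): all 7 → value 128, running total 128.00
- Q1 (47/18 per unit): all 18 → value 47, running total 175.00
- Q8 (77/34 per unit): 4 of 34 → value 4×77/34 = 9.0588, running total 184.06
Total 184.06.

184.06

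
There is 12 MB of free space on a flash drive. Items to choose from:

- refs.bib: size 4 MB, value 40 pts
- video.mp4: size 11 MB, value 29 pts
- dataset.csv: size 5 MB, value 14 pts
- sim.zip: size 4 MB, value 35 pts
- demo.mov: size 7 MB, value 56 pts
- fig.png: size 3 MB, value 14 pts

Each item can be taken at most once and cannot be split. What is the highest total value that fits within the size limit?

Check high-value combinations within 12 MB:
- refs.bib+demo.mov: size 4+7=11, value 40+56=96
- sim.zip+demo.mov: size 4+7=11, value 35+56=91
- refs.bib+sim.zip+fig.png: size 4+4+3=11, value 40+35+14=89
- refs.bib+sim.zip: size 4+4=8, value 40+35=75
- demo.mov+fig.png: size 7+3=10, value 56+14=70
Best: 96 pts.

96 pts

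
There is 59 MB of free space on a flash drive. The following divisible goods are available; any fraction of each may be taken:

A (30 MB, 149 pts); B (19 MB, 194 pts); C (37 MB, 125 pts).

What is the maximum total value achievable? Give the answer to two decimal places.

Take in order of value per unit:
- B (194/19 per unit): all 19 → value 194, running total 194.00
- A (149/30 per unit): all 30 → value 149, running total 343.00
- C (125/37 per unit): 10 of 37 → value 10×125/37 = 33.7838, running total 376.78
Total 376.78.

376.78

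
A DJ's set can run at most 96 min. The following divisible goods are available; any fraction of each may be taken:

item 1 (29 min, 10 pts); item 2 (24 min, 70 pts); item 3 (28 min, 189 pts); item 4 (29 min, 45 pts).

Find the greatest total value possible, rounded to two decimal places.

309.17

Take in order of value per unit:
- item 3 (189/28 per unit): all 28 → value 189, running total 189.00
- item 2 (70/24 per unit): all 24 → value 70, running total 259.00
- item 4 (45/29 per unit): all 29 → value 45, running total 304.00
- item 1 (10/29 per unit): 15 of 29 → value 15×10/29 = 5.1724, running total 309.17
Total 309.17.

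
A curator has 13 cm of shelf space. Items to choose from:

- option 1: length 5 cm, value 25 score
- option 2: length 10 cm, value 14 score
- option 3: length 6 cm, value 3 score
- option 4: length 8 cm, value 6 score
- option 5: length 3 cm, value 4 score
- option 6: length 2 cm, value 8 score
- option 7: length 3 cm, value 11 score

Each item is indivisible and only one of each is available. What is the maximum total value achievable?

48 score

This is a 0/1 knapsack; check combinations near the capacity.
- option 1+option 5+option 6+option 7: length 5+3+2+3=13, value 25+4+8+11=48
- option 1+option 6+option 7: length 5+2+3=10, value 25+8+11=44
- option 1+option 5+option 7: length 5+3+3=11, value 25+4+11=40
- option 1+option 5+option 6: length 5+3+2=10, value 25+4+8=37
Best: 48 score.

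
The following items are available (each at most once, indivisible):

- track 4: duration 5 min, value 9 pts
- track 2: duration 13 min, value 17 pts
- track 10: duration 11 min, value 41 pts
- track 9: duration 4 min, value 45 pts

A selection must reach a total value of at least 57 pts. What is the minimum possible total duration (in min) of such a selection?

Subsets with value ≥ 57, sorted by total duration:
- track 10+track 9: duration 15, value 86
- track 2+track 9: duration 17, value 62
- track 4+track 10+track 9: duration 20, value 95
- track 4+track 2+track 9: duration 22, value 71
Minimum duration: 15 min.

15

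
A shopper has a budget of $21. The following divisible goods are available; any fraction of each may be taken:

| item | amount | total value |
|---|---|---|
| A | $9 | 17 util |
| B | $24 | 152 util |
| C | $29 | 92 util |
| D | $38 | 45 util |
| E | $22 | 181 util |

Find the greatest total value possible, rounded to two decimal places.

172.77

Take in order of value per unit:
- E (181/22 per unit): 21 of 22 → value 21×181/22 = 172.7727, running total 172.77
Total 172.77.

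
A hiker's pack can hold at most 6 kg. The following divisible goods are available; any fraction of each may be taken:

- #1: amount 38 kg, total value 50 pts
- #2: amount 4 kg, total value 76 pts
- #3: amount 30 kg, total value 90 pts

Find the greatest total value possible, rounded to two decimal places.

Take in order of value per unit:
- #2 (76/4 per unit): all 4 → value 76, running total 76.00
- #3 (90/30 per unit): 2 of 30 → value 2×90/30 = 6.0000, running total 82.00
Total 82.00.

82.00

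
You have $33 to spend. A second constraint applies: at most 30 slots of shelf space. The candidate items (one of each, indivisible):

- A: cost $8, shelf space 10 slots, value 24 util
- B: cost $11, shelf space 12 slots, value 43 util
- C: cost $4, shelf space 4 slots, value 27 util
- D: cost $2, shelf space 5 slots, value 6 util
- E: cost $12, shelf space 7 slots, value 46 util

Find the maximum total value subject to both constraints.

Feasible sets respecting both limits:
- B+C+D+E: cost 29, shelf space 28, value 122
- B+C+E: cost 27, shelf space 23, value 116
- A+B+E: cost 31, shelf space 29, value 113
Best: 122 util.

122 util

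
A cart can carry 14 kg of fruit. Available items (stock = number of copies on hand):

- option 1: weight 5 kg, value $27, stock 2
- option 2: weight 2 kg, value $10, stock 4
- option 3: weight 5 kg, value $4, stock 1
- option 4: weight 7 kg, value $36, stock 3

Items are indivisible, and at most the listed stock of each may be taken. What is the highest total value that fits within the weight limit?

$74

Top feasible selections:
- 2×option 1 + 2×option 2: weight 14, value 74
- 1×option 1 + 1×option 2 + 1×option 4: weight 14, value 73
- 2×option 4: weight 14, value 72
Best: $74.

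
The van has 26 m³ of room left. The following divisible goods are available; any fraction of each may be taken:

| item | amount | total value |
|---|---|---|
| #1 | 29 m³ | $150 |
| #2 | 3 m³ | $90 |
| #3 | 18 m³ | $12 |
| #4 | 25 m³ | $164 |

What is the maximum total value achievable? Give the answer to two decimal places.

240.88

Take in order of value per unit:
- #2 (90/3 per unit): all 3 → value 90, running total 90.00
- #4 (164/25 per unit): 23 of 25 → value 23×164/25 = 150.8800, running total 240.88
Total 240.88.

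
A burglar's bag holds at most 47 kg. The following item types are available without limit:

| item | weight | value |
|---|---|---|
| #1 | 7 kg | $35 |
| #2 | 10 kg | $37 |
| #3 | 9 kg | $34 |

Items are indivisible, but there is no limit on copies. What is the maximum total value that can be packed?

$212

Best value-per-unit is #1 at 35/7; filling with it alone gives 6×35 = 210.
Optimal mix: 5×#1 + 1×#2 → weight 45, value 212.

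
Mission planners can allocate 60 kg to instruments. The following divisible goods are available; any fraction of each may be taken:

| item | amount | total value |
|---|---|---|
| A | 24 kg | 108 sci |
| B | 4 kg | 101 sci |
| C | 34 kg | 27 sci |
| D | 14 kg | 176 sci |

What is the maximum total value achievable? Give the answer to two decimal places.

Take in order of value per unit:
- B (101/4 per unit): all 4 → value 101, running total 101.00
- D (176/14 per unit): all 14 → value 176, running total 277.00
- A (108/24 per unit): all 24 → value 108, running total 385.00
- C (27/34 per unit): 18 of 34 → value 18×27/34 = 14.2941, running total 399.29
Total 399.29.

399.29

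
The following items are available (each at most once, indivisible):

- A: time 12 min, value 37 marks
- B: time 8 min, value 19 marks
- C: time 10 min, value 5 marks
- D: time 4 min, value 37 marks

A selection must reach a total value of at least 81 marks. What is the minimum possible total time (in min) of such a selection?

Subsets with value ≥ 81, sorted by total time:
- A+B+D: time 24, value 93
- A+B+C+D: time 34, value 98
Minimum time: 24 min.

24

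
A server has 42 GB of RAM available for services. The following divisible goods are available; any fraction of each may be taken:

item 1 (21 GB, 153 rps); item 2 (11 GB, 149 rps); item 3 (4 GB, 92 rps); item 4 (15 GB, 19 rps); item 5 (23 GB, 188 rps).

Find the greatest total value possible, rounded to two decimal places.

Take in order of value per unit:
- item 3 (92/4 per unit): all 4 → value 92, running total 92.00
- item 2 (149/11 per unit): all 11 → value 149, running total 241.00
- item 5 (188/23 per unit): all 23 → value 188, running total 429.00
- item 1 (153/21 per unit): 4 of 21 → value 4×153/21 = 29.1429, running total 458.14
Total 458.14.

458.14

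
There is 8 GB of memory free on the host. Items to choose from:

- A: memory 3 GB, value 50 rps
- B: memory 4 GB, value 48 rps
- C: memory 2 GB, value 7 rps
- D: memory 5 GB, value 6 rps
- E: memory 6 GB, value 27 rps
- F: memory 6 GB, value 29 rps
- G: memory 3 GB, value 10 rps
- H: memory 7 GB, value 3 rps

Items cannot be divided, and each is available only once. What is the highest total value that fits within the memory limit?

98 rps

Check high-value combinations within 8 GB:
- A+B: memory 3+4=7, value 50+48=98
- A+C+G: memory 3+2+3=8, value 50+7+10=67
- A+G: memory 3+3=6, value 50+10=60
Best: 98 rps.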